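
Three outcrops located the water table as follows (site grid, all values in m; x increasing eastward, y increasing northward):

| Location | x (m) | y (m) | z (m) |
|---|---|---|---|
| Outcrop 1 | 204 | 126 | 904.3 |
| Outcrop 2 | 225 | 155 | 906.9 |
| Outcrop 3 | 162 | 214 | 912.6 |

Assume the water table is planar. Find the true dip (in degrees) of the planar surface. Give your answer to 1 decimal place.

Let the plane be z = a·x + b·y + c.
Outcrop 2−Outcrop 1: 21a + 29b = 2.6;  Outcrop 3−Outcrop 1: −42a + 88b = 8.3.
Solving gives a = −0.00388, b = 0.09247.
Gradient magnitude |∇z| = √(a² + b²) = √(0.00002 + 0.00855) = 0.09255.
True dip = arctan(0.09255) = 5.3°, dipping toward S (azimuth ≈ 178°).

5.3°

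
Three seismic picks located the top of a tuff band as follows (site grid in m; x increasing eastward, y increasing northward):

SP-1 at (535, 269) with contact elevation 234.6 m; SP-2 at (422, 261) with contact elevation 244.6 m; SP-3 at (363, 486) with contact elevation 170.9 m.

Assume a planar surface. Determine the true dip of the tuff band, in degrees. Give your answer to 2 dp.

19.30°

Let the plane be z = a·x + b·y + c.
SP-2−SP-1: −113a − 8b = 10;  SP-3−SP-1: −172a + 217b = −63.7.
Solving gives a = −0.06412, b = −0.34437.
Gradient magnitude |∇z| = √(a² + b²) = √(0.00411 + 0.11859) = 0.35029.
True dip = arctan(0.35029) = 19.30°, dipping toward N (azimuth ≈ 011°).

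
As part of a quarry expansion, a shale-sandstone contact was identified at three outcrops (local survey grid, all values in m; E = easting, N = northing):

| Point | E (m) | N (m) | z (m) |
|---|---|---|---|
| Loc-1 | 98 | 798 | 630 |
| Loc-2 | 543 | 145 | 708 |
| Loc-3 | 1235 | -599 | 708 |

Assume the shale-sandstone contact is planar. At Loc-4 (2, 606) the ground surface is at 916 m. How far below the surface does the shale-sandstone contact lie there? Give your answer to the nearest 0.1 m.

154.1 m

Two edge vectors: Loc-1→Loc-2 = (445, -653, 78), Loc-1→Loc-3 = (1137, -1397, 78).
Normal n = (Loc-1→Loc-2) × (Loc-1→Loc-3) = (58032, 53976, 120796).
So ∂z/∂E = −n_x/n_z = −0.480413 and ∂z/∂N = −n_y/n_z = −0.446836.
Intercept c from Loc-1: 630 + 47.08 + 356.58 = 1033.66.
At (2, 606): z_contact = −0.96 − 270.78 + 1033.66 = 761.91 m.
Depth below ground = 916 − 761.91 = 154.1 m.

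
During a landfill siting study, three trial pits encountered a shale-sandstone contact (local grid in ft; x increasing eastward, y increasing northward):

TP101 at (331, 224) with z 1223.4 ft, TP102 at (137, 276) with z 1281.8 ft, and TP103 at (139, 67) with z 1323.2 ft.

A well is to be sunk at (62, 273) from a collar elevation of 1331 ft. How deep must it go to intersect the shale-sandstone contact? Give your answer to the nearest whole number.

Let the plane be z = a·x + b·y + c.
TP102−TP101: −194a + 52b = 58.4;  TP103−TP101: −192a − 157b = 99.8.
Solving gives a = −0.35504, b = −0.20148.
Then c = 1223.4 − a·331 − b·224 = 1386.05.
At (62, 273): z_contact = −22.0 − 55.0 + 1386.05 = 1309.0 ft.
Depth below ground = 1331 − 1309.0 = 22 ft.

22 ft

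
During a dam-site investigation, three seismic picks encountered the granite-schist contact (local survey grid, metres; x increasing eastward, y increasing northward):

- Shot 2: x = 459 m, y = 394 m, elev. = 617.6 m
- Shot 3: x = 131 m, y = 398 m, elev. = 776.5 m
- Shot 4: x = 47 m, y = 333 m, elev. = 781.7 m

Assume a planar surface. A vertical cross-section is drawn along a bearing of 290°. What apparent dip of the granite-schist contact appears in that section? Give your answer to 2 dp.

Let the plane be z = a·x + b·y + c.
Shot 3−Shot 2: −328a + 4b = 158.9;  Shot 4−Shot 2: −412a − 61b = 164.1.
Solving gives a = −0.47790, b = 0.53759.
Unit vector along 290° is (sin 290°, cos 290°) = (-0.9397, 0.3420).
Slope in that direction = a·(-0.9397) + b·(0.3420) = 0.63294.
Apparent dip = arctan|0.63294| = 32.33° (true dip is 35.7°, so apparent ≤ true as expected).

32.33°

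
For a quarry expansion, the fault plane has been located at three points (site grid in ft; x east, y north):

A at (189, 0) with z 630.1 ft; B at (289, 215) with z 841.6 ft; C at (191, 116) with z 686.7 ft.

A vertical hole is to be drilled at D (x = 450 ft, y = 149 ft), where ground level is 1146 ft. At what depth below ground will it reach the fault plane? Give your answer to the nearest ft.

Two edge vectors: A→B = (100, 215, 211.5), A→C = (2, 116, 56.6).
Normal n = (A→B) × (A→C) = (-12365, -5237, 11170).
So ∂z/∂x = −n_x/n_z = 1.10698 and ∂z/∂y = −n_y/n_z = 0.46885.
Intercept c from A: 630.1 − 209.22 + 0.00 = 420.88.
At (450, 149): z_contact = 498.1 + 69.9 + 420.88 = 988.9 ft.
Depth below ground = 1146 − 988.9 = 157 ft.

157 ft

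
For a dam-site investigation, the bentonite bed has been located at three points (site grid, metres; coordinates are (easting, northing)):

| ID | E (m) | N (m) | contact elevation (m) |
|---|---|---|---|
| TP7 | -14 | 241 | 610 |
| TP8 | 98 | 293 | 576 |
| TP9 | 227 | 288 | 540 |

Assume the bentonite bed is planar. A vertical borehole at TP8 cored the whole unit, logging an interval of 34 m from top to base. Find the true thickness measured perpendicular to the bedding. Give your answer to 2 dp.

Two edge vectors: TP7→TP8 = (112, 52, -34), TP7→TP9 = (241, 47, -70).
Normal n = (TP7→TP8) × (TP7→TP9) = (-2042, -354, -7268).
So ∂z/∂E = −n_x/n_z = −0.28096 and ∂z/∂N = −n_y/n_z = −0.04871.
|∇z| = √(a²+b²) = 0.28515, so dip δ = arctan(0.28515) = 15.92°.
True thickness = vertical thickness × cos δ = 34 × cos 15.92° = 32.70 m.

32.70 m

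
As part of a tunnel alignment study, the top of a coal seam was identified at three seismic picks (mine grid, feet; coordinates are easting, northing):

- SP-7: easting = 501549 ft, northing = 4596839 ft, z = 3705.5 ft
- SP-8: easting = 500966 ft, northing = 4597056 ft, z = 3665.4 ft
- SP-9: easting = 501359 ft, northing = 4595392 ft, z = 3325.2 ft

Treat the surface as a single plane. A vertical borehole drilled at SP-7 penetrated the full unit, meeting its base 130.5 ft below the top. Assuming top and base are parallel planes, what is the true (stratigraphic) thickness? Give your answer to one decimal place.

Two edge vectors: SP-7→SP-8 = (-583, 217, -40.1), SP-7→SP-9 = (-190, -1447, -380.3).
Normal n = (SP-7→SP-8) × (SP-7→SP-9) = (-140549.8, -214095.9, 884831).
So ∂z/∂easting = −n_x/n_z = 0.15884 and ∂z/∂northing = −n_y/n_z = 0.24196.
|∇z| = √(a²+b²) = 0.28944, so dip δ = arctan(0.28944) = 16.14°.
True thickness = vertical thickness × cos δ = 130.5 × cos 16.14° = 125.4 ft.

125.4 ft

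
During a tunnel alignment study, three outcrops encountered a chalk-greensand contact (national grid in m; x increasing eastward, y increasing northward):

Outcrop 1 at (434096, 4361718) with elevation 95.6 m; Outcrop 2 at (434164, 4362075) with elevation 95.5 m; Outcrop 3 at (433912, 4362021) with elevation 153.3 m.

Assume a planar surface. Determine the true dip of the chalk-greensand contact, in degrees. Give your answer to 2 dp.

13.67°

Let the plane be z = a·x + b·y + c.
Outcrop 2−Outcrop 1: 68a + 357b = −0.1;  Outcrop 3−Outcrop 1: −184a + 303b = 57.7.
Solving gives a = −0.23906, b = 0.04526.
Gradient magnitude |∇z| = √(a² + b²) = √(0.05715 + 0.00205) = 0.24331.
True dip = arctan(0.24331) = 13.67°, dipping toward E (azimuth ≈ 101°).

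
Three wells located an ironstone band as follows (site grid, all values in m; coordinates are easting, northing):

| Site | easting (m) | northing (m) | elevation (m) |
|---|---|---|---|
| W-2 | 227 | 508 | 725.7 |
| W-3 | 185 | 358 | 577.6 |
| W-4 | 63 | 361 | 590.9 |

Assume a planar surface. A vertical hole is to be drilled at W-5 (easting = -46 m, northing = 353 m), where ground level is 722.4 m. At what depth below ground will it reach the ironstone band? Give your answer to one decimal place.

130.4 m

Let the plane be z = a·easting + b·northing + c.
W-3−W-2: −42a − 150b = −148.1;  W-4−W-2: −164a − 147b = −134.8.
Solving gives a = −0.08416, b = 1.01090.
Then c = 725.7 − a·227 − b·508 = 231.27.
At (-46, 353): z_contact = 3.87 + 356.85 + 231.27 = 591.99 m.
Depth below ground = 722.4 − 591.99 = 130.4 m.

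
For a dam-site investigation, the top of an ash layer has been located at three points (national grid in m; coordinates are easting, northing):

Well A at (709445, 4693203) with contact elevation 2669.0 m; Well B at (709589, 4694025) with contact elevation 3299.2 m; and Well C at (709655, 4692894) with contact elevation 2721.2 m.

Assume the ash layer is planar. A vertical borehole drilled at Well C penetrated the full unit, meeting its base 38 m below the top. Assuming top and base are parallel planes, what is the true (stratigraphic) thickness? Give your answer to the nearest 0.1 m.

23.9 m

Let the plane be z = a·easting + b·northing + c.
Well B−Well A: 144a + 822b = 630.2;  Well C−Well A: 210a − 309b = 52.2.
Solving gives a = 1.09453, b = 0.57492.
|∇z| = √(a²+b²) = 1.23634, so dip δ = arctan(1.23634) = 51.03°.
True thickness = vertical thickness × cos δ = 38 × cos 51.03° = 23.9 m.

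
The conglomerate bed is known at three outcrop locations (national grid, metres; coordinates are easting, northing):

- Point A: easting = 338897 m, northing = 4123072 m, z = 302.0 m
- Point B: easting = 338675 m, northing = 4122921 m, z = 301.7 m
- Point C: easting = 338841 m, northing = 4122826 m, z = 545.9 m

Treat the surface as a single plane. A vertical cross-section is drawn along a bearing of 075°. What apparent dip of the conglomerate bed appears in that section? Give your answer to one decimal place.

Let the plane be z = a·easting + b·northing + c.
Point B−Point A: −222a − 151b = −0.3;  Point C−Point A: −56a − 246b = 243.9.
Solving gives a = 0.79952, b = −1.17347.
Unit vector along 075° is (sin 75°, cos 75°) = (0.9659, 0.2588).
Slope in that direction = a·(0.9659) + b·(0.2588) = 0.46856.
Apparent dip = arctan|0.46856| = 25.1° (true dip is 54.8°, so apparent ≤ true as expected).

25.1°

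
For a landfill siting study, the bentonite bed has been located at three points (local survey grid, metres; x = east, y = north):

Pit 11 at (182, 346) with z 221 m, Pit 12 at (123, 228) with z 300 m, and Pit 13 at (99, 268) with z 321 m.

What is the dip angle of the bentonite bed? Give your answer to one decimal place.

Let the plane be z = a·x + b·y + c.
Pit 12−Pit 11: −59a − 118b = 79;  Pit 13−Pit 11: −83a − 78b = 100.
Solving gives a = −1.08590, b = −0.12654.
Gradient magnitude |∇z| = √(a² + b²) = √(1.17918 + 0.01601) = 1.09325.
True dip = arctan(1.09325) = 47.6°, dipping toward E (azimuth ≈ 083°).

47.6°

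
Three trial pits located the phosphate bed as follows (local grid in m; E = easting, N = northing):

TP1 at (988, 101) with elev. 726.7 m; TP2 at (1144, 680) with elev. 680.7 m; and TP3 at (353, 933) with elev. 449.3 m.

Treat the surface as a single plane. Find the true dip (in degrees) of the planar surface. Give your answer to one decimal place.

16.0°

Two edge vectors: TP1→TP2 = (156, 579, -46), TP1→TP3 = (-635, 832, -277.4).
Normal n = (TP1→TP2) × (TP1→TP3) = (-122342.6, 72484.4, 497457).
So ∂z/∂E = −n_x/n_z = 0.24594 and ∂z/∂N = −n_y/n_z = −0.14571.
Gradient magnitude |∇z| = √(a² + b²) = √(0.06048 + 0.02123) = 0.28586.
True dip = arctan(0.28586) = 16.0°, dipping toward WNW (azimuth ≈ 301°).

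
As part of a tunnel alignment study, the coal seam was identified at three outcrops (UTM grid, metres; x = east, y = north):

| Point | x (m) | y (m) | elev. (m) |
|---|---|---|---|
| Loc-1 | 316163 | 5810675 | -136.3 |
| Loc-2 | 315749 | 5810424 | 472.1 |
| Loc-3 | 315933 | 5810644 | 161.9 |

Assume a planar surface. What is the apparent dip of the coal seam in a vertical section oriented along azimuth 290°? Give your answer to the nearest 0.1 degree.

46.3°

Two edge vectors: Loc-1→Loc-2 = (-414, -251, 608.4), Loc-1→Loc-3 = (-230, -31, 298.2).
Normal n = (Loc-1→Loc-2) × (Loc-1→Loc-3) = (-55987.8, -16477.2, -44896).
So ∂z/∂x = −n_x/n_z = −1.24706 and ∂z/∂y = −n_y/n_z = −0.36701.
Unit vector along 290° is (sin 290°, cos 290°) = (-0.9397, 0.3420).
Slope in that direction = a·(-0.9397) + b·(0.3420) = 1.04632.
Apparent dip = arctan|1.04632| = 46.3° (true dip is 52.4°, so apparent ≤ true as expected).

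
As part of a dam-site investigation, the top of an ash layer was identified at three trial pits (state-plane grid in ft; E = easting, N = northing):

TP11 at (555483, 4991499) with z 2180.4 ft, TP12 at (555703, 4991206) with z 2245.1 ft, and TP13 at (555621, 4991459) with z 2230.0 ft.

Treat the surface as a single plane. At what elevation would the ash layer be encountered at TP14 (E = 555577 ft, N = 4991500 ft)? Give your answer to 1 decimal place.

Two edge vectors: TP11→TP12 = (220, -293, 64.7), TP11→TP13 = (138, -40, 49.6).
Normal n = (TP11→TP12) × (TP11→TP13) = (-11944.8, -1983.4, 31634).
So ∂z/∂E = −n_x/n_z = 0.377593728 and ∂z/∂N = −n_y/n_z = 0.062698363.
Intercept c from TP11: 2180.4 − 209746.90 − 312958.81 = −520525.31.
At (555577, 4991500): z = 209782.4 + 312958.9 − 520525.31 = 2216.0 ft.

2216.0 ft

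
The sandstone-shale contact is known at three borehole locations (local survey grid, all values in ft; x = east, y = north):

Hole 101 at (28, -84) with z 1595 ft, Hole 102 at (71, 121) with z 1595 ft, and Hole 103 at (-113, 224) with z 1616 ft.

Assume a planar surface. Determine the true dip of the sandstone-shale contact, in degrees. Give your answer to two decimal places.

Two edge vectors: Hole 101→Hole 102 = (43, 205, 0), Hole 101→Hole 103 = (-141, 308, 21).
Normal n = (Hole 101→Hole 102) × (Hole 101→Hole 103) = (4305, -903, 42149).
So ∂z/∂x = −n_x/n_z = −0.10214 and ∂z/∂y = −n_y/n_z = 0.02142.
Gradient magnitude |∇z| = √(a² + b²) = √(0.01043 + 0.00046) = 0.10436.
True dip = arctan(0.10436) = 5.96°, dipping toward ESE (azimuth ≈ 102°).

5.96°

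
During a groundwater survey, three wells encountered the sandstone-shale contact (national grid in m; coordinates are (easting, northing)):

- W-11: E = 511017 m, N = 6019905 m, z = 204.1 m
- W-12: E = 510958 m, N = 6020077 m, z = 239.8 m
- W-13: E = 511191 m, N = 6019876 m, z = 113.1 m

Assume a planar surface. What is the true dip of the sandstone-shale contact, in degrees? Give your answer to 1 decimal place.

Let the plane be z = a·E + b·N + c.
W-12−W-11: −59a + 172b = 35.7;  W-13−W-11: 174a − 29b = −91.
Solving gives a = −0.51801, b = 0.02987.
Gradient magnitude |∇z| = √(a² + b²) = √(0.26833 + 0.00089) = 0.51887.
True dip = arctan(0.51887) = 27.4°, dipping toward E (azimuth ≈ 093°).

27.4°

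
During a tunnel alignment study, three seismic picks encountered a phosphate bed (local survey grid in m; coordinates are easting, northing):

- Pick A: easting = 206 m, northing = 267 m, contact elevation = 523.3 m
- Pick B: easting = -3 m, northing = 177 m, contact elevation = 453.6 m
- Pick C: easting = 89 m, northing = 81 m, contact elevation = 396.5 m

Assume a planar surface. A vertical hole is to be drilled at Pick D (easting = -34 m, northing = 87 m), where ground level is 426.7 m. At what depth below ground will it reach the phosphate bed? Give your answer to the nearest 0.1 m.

Let the plane be z = a·easting + b·northing + c.
Pick B−Pick A: −209a − 90b = −69.7;  Pick C−Pick A: −117a − 186b = −126.8.
Solving gives a = 0.05476, b = 0.64727.
Then c = 523.3 − a·206 − b·267 = 339.20.
At (-34, 87): z_contact = −1.86 + 56.31 + 339.20 = 393.65 m.
Depth below ground = 426.7 − 393.65 = 33.1 m.

33.1 m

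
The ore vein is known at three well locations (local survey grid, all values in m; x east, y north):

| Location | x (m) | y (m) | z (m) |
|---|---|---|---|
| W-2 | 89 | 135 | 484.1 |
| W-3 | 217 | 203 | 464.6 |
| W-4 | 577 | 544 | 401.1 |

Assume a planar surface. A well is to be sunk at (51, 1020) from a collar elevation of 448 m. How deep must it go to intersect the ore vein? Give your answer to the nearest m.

10 m

Two edge vectors: W-2→W-3 = (128, 68, -19.5), W-2→W-4 = (488, 409, -83).
Normal n = (W-2→W-3) × (W-2→W-4) = (2331.5, 1108, 19168).
So ∂z/∂x = −n_x/n_z = −0.12164 and ∂z/∂y = −n_y/n_z = −0.05780.
Intercept c from W-2: 484.1 + 10.83 + 7.80 = 502.73.
At (51, 1020): z_contact = −6.2 − 59.0 + 502.73 = 437.6 m.
Depth below ground = 448 − 437.6 = 10 m.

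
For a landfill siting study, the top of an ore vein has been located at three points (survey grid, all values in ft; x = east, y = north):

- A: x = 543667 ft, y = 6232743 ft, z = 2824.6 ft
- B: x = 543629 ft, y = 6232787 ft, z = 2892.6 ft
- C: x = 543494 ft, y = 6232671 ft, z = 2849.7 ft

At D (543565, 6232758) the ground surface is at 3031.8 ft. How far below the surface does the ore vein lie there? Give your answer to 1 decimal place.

132.4 ft

Let the plane be z = a·x + b·y + c.
B−A: −38a + 44b = 68;  C−A: −173a − 72b = 25.1.
Solving gives a = −0.579860843, b = 1.044665636.
Then c = 2824.6 − a·543667 − b·6232743 = −6193056.62.
At (543565, 6232758): z_contact = −315192.06 + 6511148.10 − 6193056.62 = 2899.42 ft.
Depth below ground = 3031.8 − 2899.42 = 132.4 ft.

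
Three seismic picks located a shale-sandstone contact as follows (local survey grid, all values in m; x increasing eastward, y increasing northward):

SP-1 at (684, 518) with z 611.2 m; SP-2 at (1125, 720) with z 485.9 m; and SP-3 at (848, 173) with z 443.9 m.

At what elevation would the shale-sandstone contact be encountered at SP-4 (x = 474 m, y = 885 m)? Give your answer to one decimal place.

Let the plane be z = a·x + b·y + c.
SP-2−SP-1: 441a + 202b = −125.3;  SP-3−SP-1: 164a − 345b = −167.3.
Solving gives a = −0.415728, b = 0.287306.
Then c = 611.2 − a·684 − b·518 = 746.73.
At (474, 885): z = −197.1 + 254.3 + 746.73 = 803.9 m.

803.9 m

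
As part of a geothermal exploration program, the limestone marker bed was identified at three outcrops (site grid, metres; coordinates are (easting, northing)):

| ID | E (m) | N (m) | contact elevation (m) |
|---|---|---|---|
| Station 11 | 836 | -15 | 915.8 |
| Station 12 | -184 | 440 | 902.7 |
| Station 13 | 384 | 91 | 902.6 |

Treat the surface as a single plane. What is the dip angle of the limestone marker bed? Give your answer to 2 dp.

5.18°

Two edge vectors: Station 11→Station 12 = (-1020, 455, -13.1), Station 11→Station 13 = (-452, 106, -13.2).
Normal n = (Station 11→Station 12) × (Station 11→Station 13) = (-4617.4, -7542.8, 97540).
So ∂z/∂E = −n_x/n_z = 0.04734 and ∂z/∂N = −n_y/n_z = 0.07733.
Gradient magnitude |∇z| = √(a² + b²) = √(0.00224 + 0.00598) = 0.09067.
True dip = arctan(0.09067) = 5.18°, dipping toward SSW (azimuth ≈ 211°).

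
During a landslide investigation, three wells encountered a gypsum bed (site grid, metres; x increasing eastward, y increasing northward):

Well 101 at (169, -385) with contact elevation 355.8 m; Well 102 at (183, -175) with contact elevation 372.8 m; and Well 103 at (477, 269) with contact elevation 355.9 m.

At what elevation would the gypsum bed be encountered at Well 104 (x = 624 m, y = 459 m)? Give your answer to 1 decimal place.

Two edge vectors: Well 101→Well 102 = (14, 210, 17), Well 101→Well 103 = (308, 654, 0.1).
Normal n = (Well 101→Well 102) × (Well 101→Well 103) = (-11097, 5234.6, -55524).
So ∂z/∂x = −n_x/n_z = −0.19986 and ∂z/∂y = −n_y/n_z = 0.09428.
Intercept c from Well 101: 355.8 + 33.78 + 36.30 = 425.87.
At (624, 459): z = −124.7 + 43.3 + 425.87 = 344.4 m.

344.4 m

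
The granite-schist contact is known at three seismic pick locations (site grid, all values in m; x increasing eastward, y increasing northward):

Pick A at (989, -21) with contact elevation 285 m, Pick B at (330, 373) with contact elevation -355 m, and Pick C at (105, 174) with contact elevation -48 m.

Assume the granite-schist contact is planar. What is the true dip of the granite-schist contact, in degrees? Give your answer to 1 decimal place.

Two edge vectors: Pick A→Pick B = (-659, 394, -640), Pick A→Pick C = (-884, 195, -333).
Normal n = (Pick A→Pick B) × (Pick A→Pick C) = (-6402, 346313, 219791).
So ∂z/∂x = −n_x/n_z = 0.02913 and ∂z/∂y = −n_y/n_z = −1.57565.
Gradient magnitude |∇z| = √(a² + b²) = √(0.00085 + 2.48266) = 1.57592.
True dip = arctan(1.57592) = 57.6°, dipping toward N (azimuth ≈ 359°).

57.6°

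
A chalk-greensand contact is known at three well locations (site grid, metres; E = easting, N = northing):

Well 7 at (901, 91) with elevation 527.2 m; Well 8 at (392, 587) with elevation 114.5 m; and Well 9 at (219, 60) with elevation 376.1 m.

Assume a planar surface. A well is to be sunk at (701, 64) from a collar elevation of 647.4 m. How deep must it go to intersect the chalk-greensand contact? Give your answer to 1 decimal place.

154.2 m

Let the plane be z = a·E + b·N + c.
Well 8−Well 7: −509a + 496b = −412.7;  Well 9−Well 7: −682a − 31b = −151.1.
Solving gives a = 0.24782, b = −0.57775.
Then c = 527.2 − a·901 − b·91 = 356.49.
At (701, 64): z_contact = 173.72 − 36.98 + 356.49 = 493.24 m.
Depth below ground = 647.4 − 493.24 = 154.2 m.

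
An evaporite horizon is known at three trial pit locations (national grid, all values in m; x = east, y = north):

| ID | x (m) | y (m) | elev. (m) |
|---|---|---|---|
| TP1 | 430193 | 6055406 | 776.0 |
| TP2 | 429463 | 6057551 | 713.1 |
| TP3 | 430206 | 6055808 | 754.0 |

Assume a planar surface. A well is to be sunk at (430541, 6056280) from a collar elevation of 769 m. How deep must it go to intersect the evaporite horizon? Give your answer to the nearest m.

Two edge vectors: TP1→TP2 = (-730, 2145, -62.9), TP1→TP3 = (13, 402, -22).
Normal n = (TP1→TP2) × (TP1→TP3) = (-21904.2, -16877.7, -321345).
So ∂z/∂x = −n_x/n_z = −0.06816412 and ∂z/∂y = −n_y/n_z = −0.05252206.
Intercept c from TP1: 776 + 29323.73 + 318042.37 = 348142.10.
At (430541, 6056280): z_contact = −29347.4 − 318088.3 + 348142.10 = 706.4 m.
Depth below ground = 769 − 706.4 = 63 m.

63 m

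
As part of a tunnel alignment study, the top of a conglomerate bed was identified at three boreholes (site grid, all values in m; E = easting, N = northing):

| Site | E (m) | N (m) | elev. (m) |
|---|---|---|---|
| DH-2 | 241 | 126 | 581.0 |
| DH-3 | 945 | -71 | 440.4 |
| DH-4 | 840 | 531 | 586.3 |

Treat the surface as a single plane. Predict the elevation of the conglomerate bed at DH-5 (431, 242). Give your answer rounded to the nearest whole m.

Two edge vectors: DH-2→DH-3 = (704, -197, -140.6), DH-2→DH-4 = (599, 405, 5.3).
Normal n = (DH-2→DH-3) × (DH-2→DH-4) = (55898.9, -87950.6, 403123).
So ∂z/∂E = −n_x/n_z = −0.13866 and ∂z/∂N = −n_y/n_z = 0.21817.
Intercept c from DH-2: 581 + 33.42 − 27.49 = 586.93.
At (431, 242): z = −59.8 + 52.8 + 586.93 = 580.0 m.

580 m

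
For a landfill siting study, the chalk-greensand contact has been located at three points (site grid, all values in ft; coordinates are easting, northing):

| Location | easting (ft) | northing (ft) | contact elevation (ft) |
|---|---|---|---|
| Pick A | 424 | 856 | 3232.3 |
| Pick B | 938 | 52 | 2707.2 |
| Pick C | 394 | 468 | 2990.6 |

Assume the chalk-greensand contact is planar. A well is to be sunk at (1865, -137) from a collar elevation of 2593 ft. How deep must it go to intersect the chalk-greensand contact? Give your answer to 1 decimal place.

43.2 ft

Let the plane be z = a·easting + b·northing + c.
Pick B−Pick A: 514a − 804b = −525.1;  Pick C−Pick A: −30a − 388b = −241.7.
Solving gives a = −0.042102, b = 0.626193.
Then c = 3232.3 − a·424 − b·856 = 2714.13.
At (1865, -137): z_contact = −78.52 − 85.79 + 2714.13 = 2549.82 ft.
Depth below ground = 2593 − 2549.82 = 43.2 ft.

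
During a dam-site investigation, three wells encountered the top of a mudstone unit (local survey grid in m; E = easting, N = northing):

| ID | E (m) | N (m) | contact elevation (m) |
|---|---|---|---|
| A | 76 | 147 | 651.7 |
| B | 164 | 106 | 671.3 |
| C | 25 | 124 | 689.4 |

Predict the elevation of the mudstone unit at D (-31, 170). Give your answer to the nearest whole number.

Let the plane be z = a·E + b·N + c.
B−A: 88a − 41b = 19.6;  C−A: −51a − 23b = 37.7.
Solving gives a = −0.26608, b = −1.04914.
Then c = 651.7 − a·76 − b·147 = 826.14.
At (-31, 170): z = 8.2 − 178.4 + 826.14 = 656.0 m.

656 m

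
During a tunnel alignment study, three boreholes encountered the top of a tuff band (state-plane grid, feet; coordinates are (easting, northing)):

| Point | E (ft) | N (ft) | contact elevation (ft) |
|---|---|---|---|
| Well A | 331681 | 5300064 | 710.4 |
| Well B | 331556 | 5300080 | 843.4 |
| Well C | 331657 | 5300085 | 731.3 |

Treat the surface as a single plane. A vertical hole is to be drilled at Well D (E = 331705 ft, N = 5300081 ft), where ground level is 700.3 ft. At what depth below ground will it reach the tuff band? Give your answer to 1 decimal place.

20.6 ft

Two edge vectors: Well A→Well B = (-125, 16, 133), Well A→Well C = (-24, 21, 20.9).
Normal n = (Well A→Well B) × (Well A→Well C) = (-2458.6, -579.5, -2241).
So ∂z/∂E = −n_x/n_z = −1.097099509 and ∂z/∂N = −n_y/n_z = −0.258589915.
Intercept c from Well A: 710.4 + 363887.06 + 1370543.10 = 1735140.56.
At (331705, 5300081): z_contact = −363913.39 − 1370547.50 + 1735140.56 = 679.67 ft.
Depth below ground = 700.3 − 679.67 = 20.6 ft.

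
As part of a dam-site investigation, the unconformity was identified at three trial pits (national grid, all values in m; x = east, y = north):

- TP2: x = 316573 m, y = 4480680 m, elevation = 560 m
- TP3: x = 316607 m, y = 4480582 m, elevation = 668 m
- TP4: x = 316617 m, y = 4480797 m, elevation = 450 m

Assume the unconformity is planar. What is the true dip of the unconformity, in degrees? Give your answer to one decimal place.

46.4°

Two edge vectors: TP2→TP3 = (34, -98, 108), TP2→TP4 = (44, 117, -110).
Normal n = (TP2→TP3) × (TP2→TP4) = (-1856, 8492, 8290).
So ∂z/∂x = −n_x/n_z = 0.22388 and ∂z/∂y = −n_y/n_z = −1.02437.
Gradient magnitude |∇z| = √(a² + b²) = √(0.05012 + 1.04933) = 1.04855.
True dip = arctan(1.04855) = 46.4°, dipping toward NNW (azimuth ≈ 348°).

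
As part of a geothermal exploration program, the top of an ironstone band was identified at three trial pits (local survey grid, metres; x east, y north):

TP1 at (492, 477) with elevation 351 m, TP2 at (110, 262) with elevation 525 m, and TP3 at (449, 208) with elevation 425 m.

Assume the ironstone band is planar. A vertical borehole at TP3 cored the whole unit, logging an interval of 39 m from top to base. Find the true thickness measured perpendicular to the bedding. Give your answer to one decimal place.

Two edge vectors: TP1→TP2 = (-382, -215, 174), TP1→TP3 = (-43, -269, 74).
Normal n = (TP1→TP2) × (TP1→TP3) = (30896, 20786, 93513).
So ∂z/∂x = −n_x/n_z = −0.33039 and ∂z/∂y = −n_y/n_z = −0.22228.
|∇z| = √(a²+b²) = 0.39821, so dip δ = arctan(0.39821) = 21.71°.
True thickness = vertical thickness × cos δ = 39 × cos 21.71° = 36.2 m.

36.2 m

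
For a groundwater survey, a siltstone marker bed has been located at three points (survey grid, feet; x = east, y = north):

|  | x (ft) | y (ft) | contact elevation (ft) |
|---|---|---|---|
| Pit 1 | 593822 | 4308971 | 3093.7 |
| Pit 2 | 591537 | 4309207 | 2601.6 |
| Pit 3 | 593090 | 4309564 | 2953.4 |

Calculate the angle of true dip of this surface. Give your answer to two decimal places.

12.48°

Let the plane be z = a·x + b·y + c.
Pit 2−Pit 1: −2285a + 236b = −492.1;  Pit 3−Pit 1: −732a + 593b = −140.3.
Solving gives a = 0.21882, b = 0.03352.
Gradient magnitude |∇z| = √(a² + b²) = √(0.04788 + 0.00112) = 0.22138.
True dip = arctan(0.22138) = 12.48°, dipping toward W (azimuth ≈ 261°).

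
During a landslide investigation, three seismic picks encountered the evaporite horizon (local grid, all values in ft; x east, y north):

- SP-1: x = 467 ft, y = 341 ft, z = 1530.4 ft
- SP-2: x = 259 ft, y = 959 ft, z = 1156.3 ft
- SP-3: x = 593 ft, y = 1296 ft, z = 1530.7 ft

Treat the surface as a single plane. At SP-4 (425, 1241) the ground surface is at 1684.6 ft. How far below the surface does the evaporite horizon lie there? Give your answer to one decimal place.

361.7 ft

Two edge vectors: SP-1→SP-2 = (-208, 618, -374.1), SP-1→SP-3 = (126, 955, 0.3).
Normal n = (SP-1→SP-2) × (SP-1→SP-3) = (357450.9, -47074.2, -276508).
So ∂z/∂x = −n_x/n_z = 1.292733 and ∂z/∂y = −n_y/n_z = −0.170245.
Intercept c from SP-1: 1530.4 − 603.71 + 58.05 = 984.75.
At (425, 1241): z_contact = 549.41 − 211.27 + 984.75 = 1322.88 ft.
Depth below ground = 1684.6 − 1322.88 = 361.7 ft.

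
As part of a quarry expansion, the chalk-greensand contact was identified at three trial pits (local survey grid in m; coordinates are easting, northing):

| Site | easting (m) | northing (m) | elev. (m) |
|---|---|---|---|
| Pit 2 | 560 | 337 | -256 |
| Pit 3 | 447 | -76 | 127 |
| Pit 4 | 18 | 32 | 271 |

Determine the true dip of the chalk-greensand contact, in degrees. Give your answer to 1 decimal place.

43.4°

Let the plane be z = a·easting + b·northing + c.
Pit 3−Pit 2: −113a − 413b = 383;  Pit 4−Pit 2: −542a − 305b = 527.
Solving gives a = −0.53245, b = −0.78168.
Gradient magnitude |∇z| = √(a² + b²) = √(0.28350 + 0.61102) = 0.94579.
True dip = arctan(0.94579) = 43.4°, dipping toward NE (azimuth ≈ 034°).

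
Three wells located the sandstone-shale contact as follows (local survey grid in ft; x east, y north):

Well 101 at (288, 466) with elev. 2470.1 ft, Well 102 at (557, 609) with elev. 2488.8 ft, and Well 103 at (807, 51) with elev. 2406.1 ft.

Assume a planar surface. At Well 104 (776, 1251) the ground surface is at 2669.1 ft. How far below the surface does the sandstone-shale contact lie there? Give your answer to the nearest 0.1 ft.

Two edge vectors: Well 101→Well 102 = (269, 143, 18.7), Well 101→Well 103 = (519, -415, -64).
Normal n = (Well 101→Well 102) × (Well 101→Well 103) = (-1391.5, 26921.3, -185852).
So ∂z/∂x = −n_x/n_z = −0.007487 and ∂z/∂y = −n_y/n_z = 0.144853.
Intercept c from Well 101: 2470.1 + 2.16 − 67.50 = 2404.75.
At (776, 1251): z_contact = −5.81 + 181.21 + 2404.75 = 2580.16 ft.
Depth below ground = 2669.1 − 2580.16 = 88.9 ft.

88.9 ft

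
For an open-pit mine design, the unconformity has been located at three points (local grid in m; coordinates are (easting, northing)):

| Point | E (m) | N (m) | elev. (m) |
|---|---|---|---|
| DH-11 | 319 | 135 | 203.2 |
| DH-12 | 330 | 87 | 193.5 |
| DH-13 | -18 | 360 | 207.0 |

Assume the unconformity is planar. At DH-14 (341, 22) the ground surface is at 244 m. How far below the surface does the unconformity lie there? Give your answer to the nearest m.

Let the plane be z = a·E + b·N + c.
DH-12−DH-11: 11a − 48b = −9.7;  DH-13−DH-11: −337a + 225b = 3.8.
Solving gives a = 0.14598, b = 0.23554.
Then c = 203.2 − a·319 − b·135 = 124.83.
At (341, 22): z_contact = 49.8 + 5.2 + 124.83 = 179.8 m.
Depth below ground = 244 − 179.8 = 64 m.

64 m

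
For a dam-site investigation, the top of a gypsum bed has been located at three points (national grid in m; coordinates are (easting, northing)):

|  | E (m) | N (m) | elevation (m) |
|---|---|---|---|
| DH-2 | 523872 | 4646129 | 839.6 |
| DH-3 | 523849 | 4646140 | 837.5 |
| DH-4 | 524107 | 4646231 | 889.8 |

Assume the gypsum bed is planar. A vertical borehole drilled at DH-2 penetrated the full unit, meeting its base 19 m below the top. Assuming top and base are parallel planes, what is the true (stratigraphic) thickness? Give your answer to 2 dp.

18.61 m

Let the plane be z = a·E + b·N + c.
DH-3−DH-2: −23a + 11b = −2.1;  DH-4−DH-2: 235a + 102b = 50.2.
Solving gives a = 0.15542, b = 0.13407.
|∇z| = √(a²+b²) = 0.20526, so dip δ = arctan(0.20526) = 11.60°.
True thickness = vertical thickness × cos δ = 19 × cos 11.60° = 18.61 m.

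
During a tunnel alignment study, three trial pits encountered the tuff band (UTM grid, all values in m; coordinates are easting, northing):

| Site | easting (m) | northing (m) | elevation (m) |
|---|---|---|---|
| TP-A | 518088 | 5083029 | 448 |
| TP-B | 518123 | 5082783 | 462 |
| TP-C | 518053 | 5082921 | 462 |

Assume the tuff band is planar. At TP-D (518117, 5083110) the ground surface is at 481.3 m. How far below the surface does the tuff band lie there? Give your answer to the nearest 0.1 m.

Two edge vectors: TP-A→TP-B = (35, -246, 14), TP-A→TP-C = (-35, -108, 14).
Normal n = (TP-A→TP-B) × (TP-A→TP-C) = (-1932, -980, -12390).
So ∂z/∂easting = −n_x/n_z = −0.155932203 and ∂z/∂northing = −n_y/n_z = −0.079096045.
Intercept c from TP-A: 448 + 80786.60 + 402047.49 = 483282.09.
At (518117, 5083110): z_contact = −80791.13 − 402053.90 + 483282.09 = 437.07 m.
Depth below ground = 481.3 − 437.07 = 44.2 m.

44.2 m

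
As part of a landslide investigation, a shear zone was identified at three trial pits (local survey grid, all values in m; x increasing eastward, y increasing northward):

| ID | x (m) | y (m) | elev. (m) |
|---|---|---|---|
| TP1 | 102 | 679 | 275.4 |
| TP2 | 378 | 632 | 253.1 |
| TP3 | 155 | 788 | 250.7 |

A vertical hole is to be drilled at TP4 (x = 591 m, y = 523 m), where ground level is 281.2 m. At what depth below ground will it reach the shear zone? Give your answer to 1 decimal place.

Let the plane be z = a·x + b·y + c.
TP2−TP1: 276a − 47b = −22.3;  TP3−TP1: 53a + 109b = −24.7.
Solving gives a = −0.11026, b = −0.17299.
Then c = 275.4 − a·102 − b·679 = 404.11.
At (591, 523): z_contact = −65.16 − 90.48 + 404.11 = 248.47 m.
Depth below ground = 281.2 − 248.47 = 32.7 m.

32.7 m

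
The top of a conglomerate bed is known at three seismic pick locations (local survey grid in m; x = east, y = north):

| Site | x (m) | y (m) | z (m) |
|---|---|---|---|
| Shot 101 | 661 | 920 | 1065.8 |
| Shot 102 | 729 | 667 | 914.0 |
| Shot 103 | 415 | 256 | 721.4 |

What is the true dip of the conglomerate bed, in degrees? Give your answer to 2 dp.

30.11°

Let the plane be z = a·x + b·y + c.
Shot 102−Shot 101: 68a − 253b = −151.8;  Shot 103−Shot 101: −246a − 664b = −344.4.
Solving gives a = −0.12722, b = 0.56581.
Gradient magnitude |∇z| = √(a² + b²) = √(0.01618 + 0.32014) = 0.57993.
True dip = arctan(0.57993) = 30.11°, dipping toward SSE (azimuth ≈ 167°).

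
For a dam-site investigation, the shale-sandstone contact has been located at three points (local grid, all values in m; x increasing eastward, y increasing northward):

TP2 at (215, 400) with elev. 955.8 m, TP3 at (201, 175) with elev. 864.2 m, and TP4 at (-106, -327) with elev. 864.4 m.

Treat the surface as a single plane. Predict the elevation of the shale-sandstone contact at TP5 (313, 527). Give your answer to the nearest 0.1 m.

Two edge vectors: TP2→TP3 = (-14, -225, -91.6), TP2→TP4 = (-321, -727, -91.4).
Normal n = (TP2→TP3) × (TP2→TP4) = (-46028.2, 28124, -62047).
So ∂z/∂x = −n_x/n_z = −0.74183 and ∂z/∂y = −n_y/n_z = 0.45327.
Intercept c from TP2: 955.8 + 159.49 − 181.31 = 933.99.
At (313, 527): z = −232.2 + 238.9 + 933.99 = 940.7 m.

940.7 m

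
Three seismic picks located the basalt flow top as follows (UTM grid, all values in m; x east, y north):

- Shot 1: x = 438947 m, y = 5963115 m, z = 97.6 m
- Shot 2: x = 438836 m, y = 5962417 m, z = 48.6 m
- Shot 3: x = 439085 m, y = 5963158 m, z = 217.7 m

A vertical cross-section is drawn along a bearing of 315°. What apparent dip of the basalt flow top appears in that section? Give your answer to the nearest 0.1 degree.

Two edge vectors: Shot 1→Shot 2 = (-111, -698, -49), Shot 1→Shot 3 = (138, 43, 120.1).
Normal n = (Shot 1→Shot 2) × (Shot 1→Shot 3) = (-81722.8, 6569.1, 91551).
So ∂z/∂x = −n_x/n_z = 0.89265 and ∂z/∂y = −n_y/n_z = −0.07175.
Unit vector along 315° is (sin 315°, cos 315°) = (-0.7071, 0.7071).
Slope in that direction = a·(-0.7071) + b·(0.7071) = −0.68193.
Apparent dip = arctan|0.68193| = 34.3° (true dip is 41.8°, so apparent ≤ true as expected).

34.3°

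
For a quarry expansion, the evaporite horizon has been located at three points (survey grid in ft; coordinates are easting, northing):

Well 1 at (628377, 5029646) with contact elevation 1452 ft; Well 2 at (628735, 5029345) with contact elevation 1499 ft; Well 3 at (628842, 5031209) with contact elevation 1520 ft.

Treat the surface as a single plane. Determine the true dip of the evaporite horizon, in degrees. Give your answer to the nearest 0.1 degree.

7.7°

Let the plane be z = a·easting + b·northing + c.
Well 2−Well 1: 358a − 301b = 47;  Well 3−Well 1: 465a + 1563b = 68.
Solving gives a = 0.13428, b = 0.00356.
Gradient magnitude |∇z| = √(a² + b²) = √(0.01803 + 0.00001) = 0.13432.
True dip = arctan(0.13432) = 7.7°, dipping toward W (azimuth ≈ 268°).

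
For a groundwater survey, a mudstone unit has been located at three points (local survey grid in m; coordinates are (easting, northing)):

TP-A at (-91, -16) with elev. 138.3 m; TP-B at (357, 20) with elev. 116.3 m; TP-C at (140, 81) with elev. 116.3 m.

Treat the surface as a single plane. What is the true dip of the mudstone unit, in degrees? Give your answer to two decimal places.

8.03°

Two edge vectors: TP-A→TP-B = (448, 36, -22), TP-A→TP-C = (231, 97, -22).
Normal n = (TP-A→TP-B) × (TP-A→TP-C) = (1342, 4774, 35140).
So ∂z/∂E = −n_x/n_z = −0.03819 and ∂z/∂N = −n_y/n_z = −0.13586.
Gradient magnitude |∇z| = √(a² + b²) = √(0.00146 + 0.01846) = 0.14112.
True dip = arctan(0.14112) = 8.03°, dipping toward NNE (azimuth ≈ 016°).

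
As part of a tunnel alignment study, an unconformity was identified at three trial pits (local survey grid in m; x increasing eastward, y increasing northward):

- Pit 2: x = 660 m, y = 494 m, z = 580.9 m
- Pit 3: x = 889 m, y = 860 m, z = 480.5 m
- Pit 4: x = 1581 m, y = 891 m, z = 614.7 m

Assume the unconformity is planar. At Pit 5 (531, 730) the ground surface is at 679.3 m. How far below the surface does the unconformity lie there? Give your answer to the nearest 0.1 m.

Two edge vectors: Pit 2→Pit 3 = (229, 366, -100.4), Pit 2→Pit 4 = (921, 397, 33.8).
Normal n = (Pit 2→Pit 3) × (Pit 2→Pit 4) = (52229.6, -100208.6, -246173).
So ∂z/∂x = −n_x/n_z = 0.212166 and ∂z/∂y = −n_y/n_z = −0.407066.
Intercept c from Pit 2: 580.9 − 140.03 + 201.09 = 641.96.
At (531, 730): z_contact = 112.66 − 297.16 + 641.96 = 457.46 m.
Depth below ground = 679.3 − 457.46 = 221.8 m.

221.8 m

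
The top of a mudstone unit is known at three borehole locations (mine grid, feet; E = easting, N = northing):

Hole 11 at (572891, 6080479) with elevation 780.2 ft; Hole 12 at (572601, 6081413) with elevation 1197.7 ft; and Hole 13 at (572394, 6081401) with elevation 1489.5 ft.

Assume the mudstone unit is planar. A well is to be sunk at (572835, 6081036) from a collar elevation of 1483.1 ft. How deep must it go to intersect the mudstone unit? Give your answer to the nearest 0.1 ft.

Two edge vectors: Hole 11→Hole 12 = (-290, 934, 417.5), Hole 11→Hole 13 = (-497, 922, 709.3).
Normal n = (Hole 11→Hole 12) × (Hole 11→Hole 13) = (277551.2, -1800.5, 196818).
So ∂z/∂E = −n_x/n_z = −1.410192157 and ∂z/∂N = −n_y/n_z = 0.009148045.
Intercept c from Hole 11: 780.2 + 807886.40 − 55624.50 = 753042.10.
At (572835, 6081036): z_contact = −807807.42 + 55629.59 + 753042.10 = 864.27 ft.
Depth below ground = 1483.1 − 864.27 = 618.8 ft.

618.8 ft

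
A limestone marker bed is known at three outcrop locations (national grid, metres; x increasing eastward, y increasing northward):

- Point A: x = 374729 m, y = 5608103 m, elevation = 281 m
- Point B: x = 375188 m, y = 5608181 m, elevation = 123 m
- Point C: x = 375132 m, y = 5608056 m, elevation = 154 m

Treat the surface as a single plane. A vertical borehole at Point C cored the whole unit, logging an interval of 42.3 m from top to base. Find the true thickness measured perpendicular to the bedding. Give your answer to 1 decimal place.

Two edge vectors: Point A→Point B = (459, 78, -158), Point A→Point C = (403, -47, -127).
Normal n = (Point A→Point B) × (Point A→Point C) = (-17332, -5381, -53007).
So ∂z/∂x = −n_x/n_z = −0.32698 and ∂z/∂y = −n_y/n_z = −0.10151.
|∇z| = √(a²+b²) = 0.34237, so dip δ = arctan(0.34237) = 18.90°.
True thickness = vertical thickness × cos δ = 42.3 × cos 18.90° = 40.0 m.

40.0 m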